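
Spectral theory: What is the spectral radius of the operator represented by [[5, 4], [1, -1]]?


For a 2x2 matrix, eigenvalues satisfy lambda^2 - (trace)*lambda + det = 0
trace = 5 + -1 = 4
det = 5*-1 - 4*1 = -9
discriminant = 4^2 - 4*(-9) = 52
spectral radius = max |eigenvalue| = 5.6056

5.6056


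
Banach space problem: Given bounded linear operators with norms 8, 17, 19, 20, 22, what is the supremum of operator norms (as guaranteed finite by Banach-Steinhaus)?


By the Uniform Boundedness Principle, the supremum of norms is finite.
sup_k ||T_k|| = max(8, 17, 19, 20, 22) = 22

22


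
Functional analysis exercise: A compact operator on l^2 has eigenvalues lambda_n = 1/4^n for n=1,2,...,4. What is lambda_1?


The eigenvalue formula gives lambda_1 = 1/4^1
= 1/4
= 0.2500

0.2500


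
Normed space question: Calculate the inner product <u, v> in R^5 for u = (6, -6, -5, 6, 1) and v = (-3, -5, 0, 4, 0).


Computing the standard inner product <u, v> = sum u_i * v_i
= 6*-3 + -6*-5 + -5*0 + 6*4 + 1*0
= -18 + 30 + 0 + 24 + 0
= 36

36


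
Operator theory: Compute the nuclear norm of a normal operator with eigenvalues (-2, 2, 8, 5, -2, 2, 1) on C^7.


For a normal operator, singular values equal |eigenvalues|.
Trace norm = sum |lambda_i| = 2 + 2 + 8 + 5 + 2 + 2 + 1
= 22

22


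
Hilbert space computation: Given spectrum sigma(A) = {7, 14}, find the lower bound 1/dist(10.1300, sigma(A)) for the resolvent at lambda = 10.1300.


dist(10.1300, {7, 14}) = min(|10.1300 - 7|, |10.1300 - 14|)
= min(3.1300, 3.8700) = 3.1300
Resolvent bound = 1/3.1300 = 0.3195

0.3195


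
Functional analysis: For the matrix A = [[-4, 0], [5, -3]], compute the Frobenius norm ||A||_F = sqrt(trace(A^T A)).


||A||_F^2 = sum a_ij^2
= (-4)^2 + 0^2 + 5^2 + (-3)^2
= 16 + 0 + 25 + 9 = 50
||A||_F = sqrt(50) = 7.0711

7.0711


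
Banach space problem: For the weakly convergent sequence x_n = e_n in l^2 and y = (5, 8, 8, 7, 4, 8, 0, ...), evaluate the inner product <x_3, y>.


x_3 = e_3 is the standard basis vector with 1 in position 3.
<x_3, y> = y_3 = 8
As n -> infinity, <x_n, y> -> 0, confirming weak convergence of (x_n) to 0.

8


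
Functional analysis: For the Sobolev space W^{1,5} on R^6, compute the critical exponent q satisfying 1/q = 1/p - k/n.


Using the Sobolev embedding formula: 1/q = 1/p - k/n
1/q = 1/5 - 1/6 = 1/30
q = 1/(1/30) = 30

30.0000


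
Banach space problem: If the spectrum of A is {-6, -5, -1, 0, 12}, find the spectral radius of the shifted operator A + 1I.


Spectrum of A + 1I = {-5, -4, 0, 1, 13}
Spectral radius = max |lambda| over the shifted spectrum
= max(5, 4, 0, 1, 13) = 13

13


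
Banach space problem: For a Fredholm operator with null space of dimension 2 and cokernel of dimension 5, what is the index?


The Fredholm index is defined as ind(T) = dim(ker T) - dim(coker T)
= 2 - 5
= -3

-3


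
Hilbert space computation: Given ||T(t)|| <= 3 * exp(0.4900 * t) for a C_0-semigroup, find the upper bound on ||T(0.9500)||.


||T(0.9500)|| <= 3 * exp(0.4900 * 0.9500)
= 3 * exp(0.4655)
= 3 * 1.5928
= 4.7784

4.7784


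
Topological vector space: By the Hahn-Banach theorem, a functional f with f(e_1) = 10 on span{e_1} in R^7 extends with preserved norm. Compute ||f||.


The norm of f is given by ||f|| = sup_{||x||=1} |f(x)|.
On span{e_1}, ||e_1|| = 1, so ||f|| = |f(e_1)| / ||e_1||
= |10| / 1 = 10.0000

10.0000


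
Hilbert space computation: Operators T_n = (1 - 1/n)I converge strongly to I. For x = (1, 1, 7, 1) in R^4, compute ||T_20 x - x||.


T_20 x - x = (1 - 1/20)x - x = -x/20
||x|| = sqrt(52) = 7.2111
||T_20 x - x|| = ||x||/20 = 7.2111/20 = 0.3606

0.3606


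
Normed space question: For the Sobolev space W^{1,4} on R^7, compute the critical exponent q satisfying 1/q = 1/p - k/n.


Using the Sobolev embedding formula: 1/q = 1/p - k/n
1/q = 1/4 - 1/7 = 3/28
q = 1/(3/28) = 28/3 = 9.3333

9.3333


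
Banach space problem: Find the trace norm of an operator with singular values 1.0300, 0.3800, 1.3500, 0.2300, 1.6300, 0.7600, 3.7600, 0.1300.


The nuclear norm is the sum of all singular values.
||T||_1 = 1.0300 + 0.3800 + 1.3500 + 0.2300 + 1.6300 + 0.7600 + 3.7600 + 0.1300
= 9.2700

9.2700


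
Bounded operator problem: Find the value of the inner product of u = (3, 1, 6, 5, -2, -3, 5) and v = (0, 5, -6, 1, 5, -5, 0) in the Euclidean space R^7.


Computing the standard inner product <u, v> = sum u_i * v_i
= 3*0 + 1*5 + 6*-6 + 5*1 + -2*5 + -3*-5 + 5*0
= 0 + 5 + -36 + 5 + -10 + 15 + 0
= -21

-21


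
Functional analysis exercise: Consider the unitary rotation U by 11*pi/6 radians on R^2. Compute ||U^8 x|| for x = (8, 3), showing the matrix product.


U is a rotation by theta = 11*pi/6
U^8 = rotation by 8*theta = 88*pi/6 = 4*pi/6 (mod 2*pi)
cos(4*pi/6) = -0.5000, sin(4*pi/6) = 0.8660
U^8 x = (-0.5000 * 8 - 0.8660 * 3, 0.8660 * 8 + -0.5000 * 3)
= (-6.5981, 5.4282)
||U^8 x|| = sqrt((-6.5981)^2 + 5.4282^2) = sqrt(73.0000) = 8.5440

8.5440


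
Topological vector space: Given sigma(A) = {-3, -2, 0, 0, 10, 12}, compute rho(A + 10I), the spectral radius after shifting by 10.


Spectrum of A + 10I = {7, 8, 10, 10, 20, 22}
Spectral radius = max |lambda| over the shifted spectrum
= max(7, 8, 10, 10, 20, 22) = 22

22


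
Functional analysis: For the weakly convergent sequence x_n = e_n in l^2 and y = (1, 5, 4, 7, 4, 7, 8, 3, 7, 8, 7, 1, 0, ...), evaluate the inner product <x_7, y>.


x_7 = e_7 is the standard basis vector with 1 in position 7.
<x_7, y> = y_7 = 8
As n -> infinity, <x_n, y> -> 0, confirming weak convergence of (x_n) to 0.

8


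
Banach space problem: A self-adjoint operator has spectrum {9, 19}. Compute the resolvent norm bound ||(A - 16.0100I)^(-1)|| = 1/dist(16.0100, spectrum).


dist(16.0100, {9, 19}) = min(|16.0100 - 9|, |16.0100 - 19|)
= min(7.0100, 2.9900) = 2.9900
Resolvent bound = 1/2.9900 = 0.3344

0.3344


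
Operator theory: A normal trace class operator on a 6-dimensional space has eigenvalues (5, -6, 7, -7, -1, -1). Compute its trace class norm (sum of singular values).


For a normal operator, singular values equal |eigenvalues|.
Trace norm = sum |lambda_i| = 5 + 6 + 7 + 7 + 1 + 1
= 27

27


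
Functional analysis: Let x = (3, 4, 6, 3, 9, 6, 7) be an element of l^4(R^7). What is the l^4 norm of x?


The l^4 norm = (sum |x_i|^4)^(1/4)
Sum of 4th powers = 81 + 256 + 1296 + 81 + 6561 + 1296 + 2401 = 11972
||x||_4 = (11972)^(1/4) = 10.4602

10.4602


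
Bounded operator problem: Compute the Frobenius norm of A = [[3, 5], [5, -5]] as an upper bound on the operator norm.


||A||_F^2 = sum a_ij^2
= 3^2 + 5^2 + 5^2 + (-5)^2
= 9 + 25 + 25 + 25 = 84
||A||_F = sqrt(84) = 9.1652

9.1652


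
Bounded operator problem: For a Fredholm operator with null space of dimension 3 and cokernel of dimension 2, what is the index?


The Fredholm index is defined as ind(T) = dim(ker T) - dim(coker T)
= 3 - 2
= 1

1


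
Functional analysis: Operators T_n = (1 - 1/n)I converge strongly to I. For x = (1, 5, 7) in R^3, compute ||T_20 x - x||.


T_20 x - x = (1 - 1/20)x - x = -x/20
||x|| = sqrt(75) = 8.6603
||T_20 x - x|| = ||x||/20 = 8.6603/20 = 0.4330

0.4330


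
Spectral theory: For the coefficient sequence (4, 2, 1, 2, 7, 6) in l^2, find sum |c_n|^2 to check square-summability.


sum |c_n|^2 = 4^2 + 2^2 + 1^2 + 2^2 + 7^2 + 6^2
= 16 + 4 + 1 + 4 + 49 + 36
= 110

110


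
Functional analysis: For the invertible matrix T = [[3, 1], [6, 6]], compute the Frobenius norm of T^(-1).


det(T) = 3*6 - 1*6 = 12
T^(-1) = (1/12) * [[6, -1], [-6, 3]] = [[0.5000, -0.0833], [-0.5000, 0.2500]]
||T^(-1)||_F^2 = 0.5000^2 + (-0.0833)^2 + (-0.5000)^2 + 0.2500^2 = 0.5694
||T^(-1)||_F = sqrt(0.5694) = 0.7546

0.7546


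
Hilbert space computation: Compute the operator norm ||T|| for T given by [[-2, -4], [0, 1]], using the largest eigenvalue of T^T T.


A^T A = [[4, 8], [8, 17]]
trace(A^T A) = 21, det(A^T A) = 4
discriminant = 21^2 - 4*4 = 425
Largest eigenvalue of A^T A = (trace + sqrt(disc))/2 = 20.8078
||T|| = sqrt(20.8078) = 4.5616

4.5616


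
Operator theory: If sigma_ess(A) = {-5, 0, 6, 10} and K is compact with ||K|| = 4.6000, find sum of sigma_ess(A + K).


By Weyl's theorem, the essential spectrum is invariant under compact perturbations.
sigma_ess(A + K) = sigma_ess(A) = {-5, 0, 6, 10}
Sum = -5 + 0 + 6 + 10 = 11

11


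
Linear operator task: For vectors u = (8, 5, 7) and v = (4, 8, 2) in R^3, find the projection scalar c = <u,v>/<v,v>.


Computing <u,v> = 8*4 + 5*8 + 7*2 = 86
Computing <v,v> = 4^2 + 8^2 + 2^2 = 84
Projection coefficient = 86/84 = 1.0238

1.0238


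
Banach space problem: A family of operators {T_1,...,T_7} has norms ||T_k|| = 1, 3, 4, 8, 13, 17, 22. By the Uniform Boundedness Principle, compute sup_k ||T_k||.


By the Uniform Boundedness Principle, the supremum of norms is finite.
sup_k ||T_k|| = max(1, 3, 4, 8, 13, 17, 22) = 22

22


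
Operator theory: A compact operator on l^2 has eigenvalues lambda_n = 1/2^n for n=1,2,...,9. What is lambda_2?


The eigenvalue formula gives lambda_2 = 1/2^2
= 1/4
= 0.2500

0.2500


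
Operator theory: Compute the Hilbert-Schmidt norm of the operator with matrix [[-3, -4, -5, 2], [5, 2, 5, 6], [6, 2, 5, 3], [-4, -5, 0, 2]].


The Hilbert-Schmidt norm is sqrt(sum of squares of all entries).
Sum of squares = (-3)^2 + (-4)^2 + (-5)^2 + 2^2 + 5^2 + 2^2 + 5^2 + 6^2 + 6^2 + 2^2 + 5^2 + 3^2 + (-4)^2 + (-5)^2 + 0^2 + 2^2
= 9 + 16 + 25 + 4 + 25 + 4 + 25 + 36 + 36 + 4 + 25 + 9 + 16 + 25 + 0 + 4 = 263
||T||_HS = sqrt(263) = 16.2173

16.2173


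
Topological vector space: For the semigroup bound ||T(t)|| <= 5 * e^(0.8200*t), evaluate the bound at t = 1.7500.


||T(1.7500)|| <= 5 * exp(0.8200 * 1.7500)
= 5 * exp(1.4350)
= 5 * 4.1996
= 20.9982

20.9982


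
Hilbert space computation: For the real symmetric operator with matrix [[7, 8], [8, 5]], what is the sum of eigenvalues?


For a self-adjoint (symmetric) matrix, the eigenvalues are real.
The sum of eigenvalues equals the trace of the matrix.
trace = 7 + 5 = 12

12


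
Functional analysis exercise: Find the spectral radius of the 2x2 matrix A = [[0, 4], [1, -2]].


For a 2x2 matrix, eigenvalues satisfy lambda^2 - (trace)*lambda + det = 0
trace = 0 + -2 = -2
det = 0*-2 - 4*1 = -4
discriminant = (-2)^2 - 4*(-4) = 20
spectral radius = max |eigenvalue| = 3.2361

3.2361


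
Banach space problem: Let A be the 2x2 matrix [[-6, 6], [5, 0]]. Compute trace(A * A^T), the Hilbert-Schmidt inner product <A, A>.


trace(A * A^T) = sum of squares of all entries
= (-6)^2 + 6^2 + 5^2 + 0^2
= 36 + 36 + 25 + 0
= 97

97


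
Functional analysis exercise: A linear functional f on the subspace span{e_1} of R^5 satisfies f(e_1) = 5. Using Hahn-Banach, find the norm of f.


The norm of f is given by ||f|| = sup_{||x||=1} |f(x)|.
On span{e_1}, ||e_1|| = 1, so ||f|| = |f(e_1)| / ||e_1||
= |5| / 1 = 5.0000

5.0000


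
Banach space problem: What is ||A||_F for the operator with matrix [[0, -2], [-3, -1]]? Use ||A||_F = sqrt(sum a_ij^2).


||A||_F^2 = sum a_ij^2
= 0^2 + (-2)^2 + (-3)^2 + (-1)^2
= 0 + 4 + 9 + 1 = 14
||A||_F = sqrt(14) = 3.7417

3.7417


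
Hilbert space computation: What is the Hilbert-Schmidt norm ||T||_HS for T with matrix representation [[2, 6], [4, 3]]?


The Hilbert-Schmidt norm is sqrt(sum of squares of all entries).
Sum of squares = 2^2 + 6^2 + 4^2 + 3^2
= 4 + 36 + 16 + 9 = 65
||T||_HS = sqrt(65) = 8.0623

8.0623


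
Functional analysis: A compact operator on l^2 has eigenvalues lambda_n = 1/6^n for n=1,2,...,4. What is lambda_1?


The eigenvalue formula gives lambda_1 = 1/6^1
= 1/6
= 0.1667

0.1667


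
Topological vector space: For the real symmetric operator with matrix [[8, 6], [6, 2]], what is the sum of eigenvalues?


For a self-adjoint (symmetric) matrix, the eigenvalues are real.
The sum of eigenvalues equals the trace of the matrix.
trace = 8 + 2 = 10

10


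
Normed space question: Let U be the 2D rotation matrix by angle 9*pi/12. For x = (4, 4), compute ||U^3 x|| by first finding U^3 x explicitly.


U is a rotation by theta = 9*pi/12
U^3 = rotation by 3*theta = 27*pi/12 = 3*pi/12 (mod 2*pi)
cos(3*pi/12) = 0.7071, sin(3*pi/12) = 0.7071
U^3 x = (0.7071 * 4 - 0.7071 * 4, 0.7071 * 4 + 0.7071 * 4)
= (0.0000, 5.6569)
||U^3 x|| = sqrt(0.0000^2 + 5.6569^2) = sqrt(32.0000) = 5.6569

5.6569


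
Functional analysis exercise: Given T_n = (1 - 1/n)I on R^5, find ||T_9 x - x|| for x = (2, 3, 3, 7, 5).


T_9 x - x = (1 - 1/9)x - x = -x/9
||x|| = sqrt(96) = 9.7980
||T_9 x - x|| = ||x||/9 = 9.7980/9 = 1.0887

1.0887


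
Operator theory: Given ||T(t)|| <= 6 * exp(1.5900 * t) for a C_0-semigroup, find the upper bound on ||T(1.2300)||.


||T(1.2300)|| <= 6 * exp(1.5900 * 1.2300)
= 6 * exp(1.9557)
= 6 * 7.0689
= 42.4132

42.4132


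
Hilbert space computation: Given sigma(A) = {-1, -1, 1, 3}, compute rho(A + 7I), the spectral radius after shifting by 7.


Spectrum of A + 7I = {6, 6, 8, 10}
Spectral radius = max |lambda| over the shifted spectrum
= max(6, 6, 8, 10) = 10

10


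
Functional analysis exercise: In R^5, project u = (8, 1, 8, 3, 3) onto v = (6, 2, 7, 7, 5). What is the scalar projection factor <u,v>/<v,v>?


Computing <u,v> = 8*6 + 1*2 + 8*7 + 3*7 + 3*5 = 142
Computing <v,v> = 6^2 + 2^2 + 7^2 + 7^2 + 5^2 = 163
Projection coefficient = 142/163 = 0.8712

0.8712


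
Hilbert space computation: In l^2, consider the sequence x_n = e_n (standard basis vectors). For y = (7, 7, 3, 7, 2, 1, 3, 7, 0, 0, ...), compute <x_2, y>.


x_2 = e_2 is the standard basis vector with 1 in position 2.
<x_2, y> = y_2 = 7
As n -> infinity, <x_n, y> -> 0, confirming weak convergence of (x_n) to 0.

7


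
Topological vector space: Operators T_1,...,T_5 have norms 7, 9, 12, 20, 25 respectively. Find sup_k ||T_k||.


By the Uniform Boundedness Principle, the supremum of norms is finite.
sup_k ||T_k|| = max(7, 9, 12, 20, 25) = 25

25


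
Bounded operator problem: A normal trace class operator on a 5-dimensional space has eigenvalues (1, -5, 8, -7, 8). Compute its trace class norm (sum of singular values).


For a normal operator, singular values equal |eigenvalues|.
Trace norm = sum |lambda_i| = 1 + 5 + 8 + 7 + 8
= 29

29


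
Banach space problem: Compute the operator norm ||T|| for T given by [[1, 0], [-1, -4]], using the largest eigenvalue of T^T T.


A^T A = [[2, 4], [4, 16]]
trace(A^T A) = 18, det(A^T A) = 16
discriminant = 18^2 - 4*16 = 260
Largest eigenvalue of A^T A = (trace + sqrt(disc))/2 = 17.0623
||T|| = sqrt(17.0623) = 4.1306

4.1306


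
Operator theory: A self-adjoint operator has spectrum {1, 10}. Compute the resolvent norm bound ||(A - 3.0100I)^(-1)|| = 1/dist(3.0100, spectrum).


dist(3.0100, {1, 10}) = min(|3.0100 - 1|, |3.0100 - 10|)
= min(2.0100, 6.9900) = 2.0100
Resolvent bound = 1/2.0100 = 0.4975

0.4975


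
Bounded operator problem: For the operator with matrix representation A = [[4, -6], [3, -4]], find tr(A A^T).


trace(A * A^T) = sum of squares of all entries
= 4^2 + (-6)^2 + 3^2 + (-4)^2
= 16 + 36 + 9 + 16
= 77

77


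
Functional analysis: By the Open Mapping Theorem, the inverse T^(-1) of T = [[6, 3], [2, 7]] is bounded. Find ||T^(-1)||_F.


det(T) = 6*7 - 3*2 = 36
T^(-1) = (1/36) * [[7, -3], [-2, 6]] = [[0.1944, -0.0833], [-0.0556, 0.1667]]
||T^(-1)||_F^2 = 0.1944^2 + (-0.0833)^2 + (-0.0556)^2 + 0.1667^2 = 0.0756
||T^(-1)||_F = sqrt(0.0756) = 0.2750

0.2750


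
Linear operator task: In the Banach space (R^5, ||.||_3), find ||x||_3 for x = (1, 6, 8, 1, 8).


The l^3 norm = (sum |x_i|^3)^(1/3)
Sum of 3th powers = 1 + 216 + 512 + 1 + 512 = 1242
||x||_3 = (1242)^(1/3) = 10.7491

10.7491


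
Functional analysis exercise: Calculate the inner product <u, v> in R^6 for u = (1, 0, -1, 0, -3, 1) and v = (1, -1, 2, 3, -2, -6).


Computing the standard inner product <u, v> = sum u_i * v_i
= 1*1 + 0*-1 + -1*2 + 0*3 + -3*-2 + 1*-6
= 1 + 0 + -2 + 0 + 6 + -6
= -1

-1


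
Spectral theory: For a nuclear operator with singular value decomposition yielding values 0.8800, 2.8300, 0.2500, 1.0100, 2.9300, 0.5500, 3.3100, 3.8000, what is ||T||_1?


The nuclear norm is the sum of all singular values.
||T||_1 = 0.8800 + 2.8300 + 0.2500 + 1.0100 + 2.9300 + 0.5500 + 3.3100 + 3.8000
= 15.5600

15.5600


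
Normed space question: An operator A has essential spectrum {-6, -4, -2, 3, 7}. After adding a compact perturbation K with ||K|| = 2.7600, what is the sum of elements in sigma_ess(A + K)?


By Weyl's theorem, the essential spectrum is invariant under compact perturbations.
sigma_ess(A + K) = sigma_ess(A) = {-6, -4, -2, 3, 7}
Sum = -6 + -4 + -2 + 3 + 7 = -2

-2


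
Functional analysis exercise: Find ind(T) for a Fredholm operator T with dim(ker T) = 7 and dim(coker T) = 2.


The Fredholm index is defined as ind(T) = dim(ker T) - dim(coker T)
= 7 - 2
= 5

5


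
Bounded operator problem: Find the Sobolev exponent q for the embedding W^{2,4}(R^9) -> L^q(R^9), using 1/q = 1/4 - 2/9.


Using the Sobolev embedding formula: 1/q = 1/p - k/n
1/q = 1/4 - 2/9 = 1/36
q = 1/(1/36) = 36

36.0000


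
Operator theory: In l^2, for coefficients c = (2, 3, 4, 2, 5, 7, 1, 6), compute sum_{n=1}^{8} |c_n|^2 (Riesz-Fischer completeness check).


sum |c_n|^2 = 2^2 + 3^2 + 4^2 + 2^2 + 5^2 + 7^2 + 1^2 + 6^2
= 4 + 9 + 16 + 4 + 25 + 49 + 1 + 36
= 144

144


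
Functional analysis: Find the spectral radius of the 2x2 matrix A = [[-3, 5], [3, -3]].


For a 2x2 matrix, eigenvalues satisfy lambda^2 - (trace)*lambda + det = 0
trace = -3 + -3 = -6
det = -3*-3 - 5*3 = -6
discriminant = (-6)^2 - 4*(-6) = 60
spectral radius = max |eigenvalue| = 6.8730

6.8730


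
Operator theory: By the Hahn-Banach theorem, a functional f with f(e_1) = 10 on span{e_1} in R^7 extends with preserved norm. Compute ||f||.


The norm of f is given by ||f|| = sup_{||x||=1} |f(x)|.
On span{e_1}, ||e_1|| = 1, so ||f|| = |f(e_1)| / ||e_1||
= |10| / 1 = 10.0000

10.0000


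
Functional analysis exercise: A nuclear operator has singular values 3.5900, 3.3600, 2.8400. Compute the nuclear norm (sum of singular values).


The nuclear norm is the sum of all singular values.
||T||_1 = 3.5900 + 3.3600 + 2.8400
= 9.7900

9.7900


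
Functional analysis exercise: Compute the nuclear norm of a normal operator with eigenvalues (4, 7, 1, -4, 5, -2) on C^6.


For a normal operator, singular values equal |eigenvalues|.
Trace norm = sum |lambda_i| = 4 + 7 + 1 + 4 + 5 + 2
= 23

23


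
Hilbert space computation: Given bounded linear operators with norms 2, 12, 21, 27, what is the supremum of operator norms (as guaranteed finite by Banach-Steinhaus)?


By the Uniform Boundedness Principle, the supremum of norms is finite.
sup_k ||T_k|| = max(2, 12, 21, 27) = 27

27


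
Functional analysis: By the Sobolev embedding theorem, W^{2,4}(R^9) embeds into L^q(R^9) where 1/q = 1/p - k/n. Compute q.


Using the Sobolev embedding formula: 1/q = 1/p - k/n
1/q = 1/4 - 2/9 = 1/36
q = 1/(1/36) = 36

36.0000


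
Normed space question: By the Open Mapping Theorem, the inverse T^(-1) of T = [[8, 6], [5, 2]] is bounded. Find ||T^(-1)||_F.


det(T) = 8*2 - 6*5 = -14
T^(-1) = (1/-14) * [[2, -6], [-5, 8]] = [[-0.1429, 0.4286], [0.3571, -0.5714]]
||T^(-1)||_F^2 = (-0.1429)^2 + 0.4286^2 + 0.3571^2 + (-0.5714)^2 = 0.6582
||T^(-1)||_F = sqrt(0.6582) = 0.8113

0.8113


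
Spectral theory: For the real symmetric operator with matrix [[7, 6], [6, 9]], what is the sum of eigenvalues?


For a self-adjoint (symmetric) matrix, the eigenvalues are real.
The sum of eigenvalues equals the trace of the matrix.
trace = 7 + 9 = 16

16


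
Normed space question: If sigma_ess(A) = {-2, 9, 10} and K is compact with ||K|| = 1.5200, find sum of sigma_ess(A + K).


By Weyl's theorem, the essential spectrum is invariant under compact perturbations.
sigma_ess(A + K) = sigma_ess(A) = {-2, 9, 10}
Sum = -2 + 9 + 10 = 17

17


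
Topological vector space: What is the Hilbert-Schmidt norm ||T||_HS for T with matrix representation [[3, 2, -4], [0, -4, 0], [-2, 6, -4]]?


The Hilbert-Schmidt norm is sqrt(sum of squares of all entries).
Sum of squares = 3^2 + 2^2 + (-4)^2 + 0^2 + (-4)^2 + 0^2 + (-2)^2 + 6^2 + (-4)^2
= 9 + 4 + 16 + 0 + 16 + 0 + 4 + 36 + 16 = 101
||T||_HS = sqrt(101) = 10.0499

10.0499


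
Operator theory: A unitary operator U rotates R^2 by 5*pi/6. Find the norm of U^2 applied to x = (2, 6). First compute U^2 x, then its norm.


U is a rotation by theta = 5*pi/6
U^2 = rotation by 2*theta = 10*pi/6
cos(10*pi/6) = 0.5000, sin(10*pi/6) = -0.8660
U^2 x = (0.5000 * 2 - -0.8660 * 6, -0.8660 * 2 + 0.5000 * 6)
= (6.1962, 1.2679)
||U^2 x|| = sqrt(6.1962^2 + 1.2679^2) = sqrt(40.0000) = 6.3246

6.3246


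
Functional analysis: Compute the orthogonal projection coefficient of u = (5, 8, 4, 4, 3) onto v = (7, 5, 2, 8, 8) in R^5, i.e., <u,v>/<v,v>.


Computing <u,v> = 5*7 + 8*5 + 4*2 + 4*8 + 3*8 = 139
Computing <v,v> = 7^2 + 5^2 + 2^2 + 8^2 + 8^2 = 206
Projection coefficient = 139/206 = 0.6748

0.6748


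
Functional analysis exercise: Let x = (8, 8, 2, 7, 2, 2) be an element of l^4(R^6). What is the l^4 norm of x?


The l^4 norm = (sum |x_i|^4)^(1/4)
Sum of 4th powers = 4096 + 4096 + 16 + 2401 + 16 + 16 = 10641
||x||_4 = (10641)^(1/4) = 10.1565

10.1565


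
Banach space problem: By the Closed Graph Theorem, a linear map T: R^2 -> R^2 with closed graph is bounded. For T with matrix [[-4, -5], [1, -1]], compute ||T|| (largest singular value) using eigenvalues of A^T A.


A^T A = [[17, 19], [19, 26]]
trace(A^T A) = 43, det(A^T A) = 81
discriminant = 43^2 - 4*81 = 1525
Largest eigenvalue of A^T A = (trace + sqrt(disc))/2 = 41.0256
||T|| = sqrt(41.0256) = 6.4051

6.4051


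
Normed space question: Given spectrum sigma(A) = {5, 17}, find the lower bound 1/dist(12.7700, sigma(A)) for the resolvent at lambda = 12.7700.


dist(12.7700, {5, 17}) = min(|12.7700 - 5|, |12.7700 - 17|)
= min(7.7700, 4.2300) = 4.2300
Resolvent bound = 1/4.2300 = 0.2364

0.2364


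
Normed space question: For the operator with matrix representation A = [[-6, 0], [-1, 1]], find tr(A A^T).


trace(A * A^T) = sum of squares of all entries
= (-6)^2 + 0^2 + (-1)^2 + 1^2
= 36 + 0 + 1 + 1
= 38

38


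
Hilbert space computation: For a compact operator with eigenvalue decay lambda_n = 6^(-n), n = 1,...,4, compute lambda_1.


The eigenvalue formula gives lambda_1 = 1/6^1
= 1/6
= 0.1667

0.1667


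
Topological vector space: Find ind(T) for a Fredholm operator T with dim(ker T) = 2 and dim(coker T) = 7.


The Fredholm index is defined as ind(T) = dim(ker T) - dim(coker T)
= 2 - 7
= -5

-5


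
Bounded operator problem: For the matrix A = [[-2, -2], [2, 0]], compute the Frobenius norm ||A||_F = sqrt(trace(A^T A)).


||A||_F^2 = sum a_ij^2
= (-2)^2 + (-2)^2 + 2^2 + 0^2
= 4 + 4 + 4 + 0 = 12
||A||_F = sqrt(12) = 3.4641

3.4641


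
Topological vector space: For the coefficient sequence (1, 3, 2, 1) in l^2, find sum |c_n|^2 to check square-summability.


sum |c_n|^2 = 1^2 + 3^2 + 2^2 + 1^2
= 1 + 9 + 4 + 1
= 15

15


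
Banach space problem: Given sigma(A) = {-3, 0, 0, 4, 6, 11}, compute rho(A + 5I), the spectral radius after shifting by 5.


Spectrum of A + 5I = {2, 5, 5, 9, 11, 16}
Spectral radius = max |lambda| over the shifted spectrum
= max(2, 5, 5, 9, 11, 16) = 16

16


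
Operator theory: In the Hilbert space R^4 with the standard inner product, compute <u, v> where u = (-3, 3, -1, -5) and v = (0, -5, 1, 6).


Computing the standard inner product <u, v> = sum u_i * v_i
= -3*0 + 3*-5 + -1*1 + -5*6
= 0 + -15 + -1 + -30
= -46

-46


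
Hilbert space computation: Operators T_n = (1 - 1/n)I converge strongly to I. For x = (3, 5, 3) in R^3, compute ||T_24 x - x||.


T_24 x - x = (1 - 1/24)x - x = -x/24
||x|| = sqrt(43) = 6.5574
||T_24 x - x|| = ||x||/24 = 6.5574/24 = 0.2732

0.2732


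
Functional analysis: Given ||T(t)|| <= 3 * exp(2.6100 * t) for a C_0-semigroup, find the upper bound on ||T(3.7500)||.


||T(3.7500)|| <= 3 * exp(2.6100 * 3.7500)
= 3 * exp(9.7875)
= 3 * 17809.7262
= 53429.1785

53429.1785


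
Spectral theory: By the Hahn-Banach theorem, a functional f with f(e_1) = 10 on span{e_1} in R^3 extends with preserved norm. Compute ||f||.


The norm of f is given by ||f|| = sup_{||x||=1} |f(x)|.
On span{e_1}, ||e_1|| = 1, so ||f|| = |f(e_1)| / ||e_1||
= |10| / 1 = 10.0000

10.0000


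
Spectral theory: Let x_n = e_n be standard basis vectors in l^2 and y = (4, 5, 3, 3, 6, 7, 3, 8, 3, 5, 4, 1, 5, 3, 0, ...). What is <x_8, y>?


x_8 = e_8 is the standard basis vector with 1 in position 8.
<x_8, y> = y_8 = 8
As n -> infinity, <x_n, y> -> 0, confirming weak convergence of (x_n) to 0.

8


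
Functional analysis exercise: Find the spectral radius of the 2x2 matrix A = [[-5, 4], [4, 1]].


For a 2x2 matrix, eigenvalues satisfy lambda^2 - (trace)*lambda + det = 0
trace = -5 + 1 = -4
det = -5*1 - 4*4 = -21
discriminant = (-4)^2 - 4*(-21) = 100
spectral radius = max |eigenvalue| = 7.0000

7.0000


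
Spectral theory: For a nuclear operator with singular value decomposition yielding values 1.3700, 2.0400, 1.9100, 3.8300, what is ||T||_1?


The nuclear norm is the sum of all singular values.
||T||_1 = 1.3700 + 2.0400 + 1.9100 + 3.8300
= 9.1500

9.1500


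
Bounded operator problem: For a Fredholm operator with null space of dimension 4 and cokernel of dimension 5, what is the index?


The Fredholm index is defined as ind(T) = dim(ker T) - dim(coker T)
= 4 - 5
= -1

-1


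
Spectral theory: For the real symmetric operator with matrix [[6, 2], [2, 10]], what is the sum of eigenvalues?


For a self-adjoint (symmetric) matrix, the eigenvalues are real.
The sum of eigenvalues equals the trace of the matrix.
trace = 6 + 10 = 16

16


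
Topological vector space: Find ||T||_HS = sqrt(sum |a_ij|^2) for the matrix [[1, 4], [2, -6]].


The Hilbert-Schmidt norm is sqrt(sum of squares of all entries).
Sum of squares = 1^2 + 4^2 + 2^2 + (-6)^2
= 1 + 16 + 4 + 36 = 57
||T||_HS = sqrt(57) = 7.5498

7.5498


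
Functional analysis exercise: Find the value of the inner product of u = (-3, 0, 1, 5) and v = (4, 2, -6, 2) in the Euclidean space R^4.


Computing the standard inner product <u, v> = sum u_i * v_i
= -3*4 + 0*2 + 1*-6 + 5*2
= -12 + 0 + -6 + 10
= -8

-8


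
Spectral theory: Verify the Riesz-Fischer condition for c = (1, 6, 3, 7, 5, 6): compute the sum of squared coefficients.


sum |c_n|^2 = 1^2 + 6^2 + 3^2 + 7^2 + 5^2 + 6^2
= 1 + 36 + 9 + 49 + 25 + 36
= 156

156


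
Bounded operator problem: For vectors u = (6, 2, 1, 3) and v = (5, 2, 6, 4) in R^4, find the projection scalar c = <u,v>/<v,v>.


Computing <u,v> = 6*5 + 2*2 + 1*6 + 3*4 = 52
Computing <v,v> = 5^2 + 2^2 + 6^2 + 4^2 = 81
Projection coefficient = 52/81 = 0.6420

0.6420


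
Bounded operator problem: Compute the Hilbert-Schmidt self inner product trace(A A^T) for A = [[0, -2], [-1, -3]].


trace(A * A^T) = sum of squares of all entries
= 0^2 + (-2)^2 + (-1)^2 + (-3)^2
= 0 + 4 + 1 + 9
= 14

14


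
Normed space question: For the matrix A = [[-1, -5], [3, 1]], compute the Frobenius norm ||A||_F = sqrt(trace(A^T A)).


||A||_F^2 = sum a_ij^2
= (-1)^2 + (-5)^2 + 3^2 + 1^2
= 1 + 25 + 9 + 1 = 36
||A||_F = sqrt(36) = 6.0000

6.0000


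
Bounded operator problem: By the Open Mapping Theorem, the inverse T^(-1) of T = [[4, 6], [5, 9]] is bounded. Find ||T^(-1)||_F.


det(T) = 4*9 - 6*5 = 6
T^(-1) = (1/6) * [[9, -6], [-5, 4]] = [[1.5000, -1.0000], [-0.8333, 0.6667]]
||T^(-1)||_F^2 = 1.5000^2 + (-1.0000)^2 + (-0.8333)^2 + 0.6667^2 = 4.3889
||T^(-1)||_F = sqrt(4.3889) = 2.0950

2.0950


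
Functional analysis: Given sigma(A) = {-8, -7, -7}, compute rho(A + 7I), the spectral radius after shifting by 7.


Spectrum of A + 7I = {-1, 0, 0}
Spectral radius = max |lambda| over the shifted spectrum
= max(1, 0, 0) = 1

1


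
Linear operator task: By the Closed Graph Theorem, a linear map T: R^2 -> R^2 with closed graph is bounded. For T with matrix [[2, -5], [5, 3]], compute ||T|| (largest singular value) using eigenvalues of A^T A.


A^T A = [[29, 5], [5, 34]]
trace(A^T A) = 63, det(A^T A) = 961
discriminant = 63^2 - 4*961 = 125
Largest eigenvalue of A^T A = (trace + sqrt(disc))/2 = 37.0902
||T|| = sqrt(37.0902) = 6.0902

6.0902


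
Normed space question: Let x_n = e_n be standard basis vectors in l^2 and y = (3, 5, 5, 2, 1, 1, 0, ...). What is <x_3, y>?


x_3 = e_3 is the standard basis vector with 1 in position 3.
<x_3, y> = y_3 = 5
As n -> infinity, <x_n, y> -> 0, confirming weak convergence of (x_n) to 0.

5


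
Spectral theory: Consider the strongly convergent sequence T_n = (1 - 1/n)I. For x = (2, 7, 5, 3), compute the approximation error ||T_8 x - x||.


T_8 x - x = (1 - 1/8)x - x = -x/8
||x|| = sqrt(87) = 9.3274
||T_8 x - x|| = ||x||/8 = 9.3274/8 = 1.1659

1.1659


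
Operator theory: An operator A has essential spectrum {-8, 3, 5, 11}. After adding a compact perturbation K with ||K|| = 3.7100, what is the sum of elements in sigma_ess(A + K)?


By Weyl's theorem, the essential spectrum is invariant under compact perturbations.
sigma_ess(A + K) = sigma_ess(A) = {-8, 3, 5, 11}
Sum = -8 + 3 + 5 + 11 = 11

11


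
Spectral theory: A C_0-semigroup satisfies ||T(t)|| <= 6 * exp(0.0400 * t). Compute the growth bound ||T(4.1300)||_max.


||T(4.1300)|| <= 6 * exp(0.0400 * 4.1300)
= 6 * exp(0.1652)
= 6 * 1.1796
= 7.0778

7.0778


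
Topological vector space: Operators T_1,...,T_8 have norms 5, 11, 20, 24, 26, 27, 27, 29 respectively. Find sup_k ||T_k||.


By the Uniform Boundedness Principle, the supremum of norms is finite.
sup_k ||T_k|| = max(5, 11, 20, 24, 26, 27, 27, 29) = 29

29


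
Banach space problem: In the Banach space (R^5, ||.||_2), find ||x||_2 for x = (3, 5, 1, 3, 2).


The l^2 norm = (sum |x_i|^2)^(1/2)
Sum of 2th powers = 9 + 25 + 1 + 9 + 4 = 48
||x||_2 = (48)^(1/2) = 6.9282

6.9282


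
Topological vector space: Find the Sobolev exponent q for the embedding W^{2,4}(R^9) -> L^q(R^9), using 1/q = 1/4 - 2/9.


Using the Sobolev embedding formula: 1/q = 1/p - k/n
1/q = 1/4 - 2/9 = 1/36
q = 1/(1/36) = 36

36.0000


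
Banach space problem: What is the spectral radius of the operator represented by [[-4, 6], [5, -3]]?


For a 2x2 matrix, eigenvalues satisfy lambda^2 - (trace)*lambda + det = 0
trace = -4 + -3 = -7
det = -4*-3 - 6*5 = -18
discriminant = (-7)^2 - 4*(-18) = 121
spectral radius = max |eigenvalue| = 9.0000

9.0000


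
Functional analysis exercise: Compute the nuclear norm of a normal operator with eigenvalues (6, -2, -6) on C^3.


For a normal operator, singular values equal |eigenvalues|.
Trace norm = sum |lambda_i| = 6 + 2 + 6
= 14

14


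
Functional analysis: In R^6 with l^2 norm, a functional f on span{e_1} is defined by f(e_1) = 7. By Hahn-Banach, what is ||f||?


The norm of f is given by ||f|| = sup_{||x||=1} |f(x)|.
On span{e_1}, ||e_1|| = 1, so ||f|| = |f(e_1)| / ||e_1||
= |7| / 1 = 7.0000

7.0000


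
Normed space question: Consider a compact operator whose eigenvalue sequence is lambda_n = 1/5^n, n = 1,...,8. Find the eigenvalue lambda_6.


The eigenvalue formula gives lambda_6 = 1/5^6
= 1/15625
= 6.4000e-05

6.4000e-05


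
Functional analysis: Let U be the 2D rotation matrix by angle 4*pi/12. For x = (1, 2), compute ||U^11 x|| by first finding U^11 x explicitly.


U is a rotation by theta = 4*pi/12
U^11 = rotation by 11*theta = 44*pi/12 = 20*pi/12 (mod 2*pi)
cos(20*pi/12) = 0.5000, sin(20*pi/12) = -0.8660
U^11 x = (0.5000 * 1 - -0.8660 * 2, -0.8660 * 1 + 0.5000 * 2)
= (2.2321, 0.1340)
||U^11 x|| = sqrt(2.2321^2 + 0.1340^2) = sqrt(5.0000) = 2.2361

2.2361


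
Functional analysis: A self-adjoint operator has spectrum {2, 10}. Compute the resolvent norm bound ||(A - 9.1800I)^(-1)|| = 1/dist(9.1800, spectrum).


dist(9.1800, {2, 10}) = min(|9.1800 - 2|, |9.1800 - 10|)
= min(7.1800, 0.8200) = 0.8200
Resolvent bound = 1/0.8200 = 1.2195

1.2195


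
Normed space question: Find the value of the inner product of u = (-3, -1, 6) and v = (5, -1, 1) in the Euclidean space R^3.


Computing the standard inner product <u, v> = sum u_i * v_i
= -3*5 + -1*-1 + 6*1
= -15 + 1 + 6
= -8

-8


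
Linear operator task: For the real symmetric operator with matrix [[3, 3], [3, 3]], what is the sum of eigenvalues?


For a self-adjoint (symmetric) matrix, the eigenvalues are real.
The sum of eigenvalues equals the trace of the matrix.
trace = 3 + 3 = 6

6


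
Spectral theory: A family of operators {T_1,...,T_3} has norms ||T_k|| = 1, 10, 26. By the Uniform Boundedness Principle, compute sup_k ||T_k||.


By the Uniform Boundedness Principle, the supremum of norms is finite.
sup_k ||T_k|| = max(1, 10, 26) = 26

26


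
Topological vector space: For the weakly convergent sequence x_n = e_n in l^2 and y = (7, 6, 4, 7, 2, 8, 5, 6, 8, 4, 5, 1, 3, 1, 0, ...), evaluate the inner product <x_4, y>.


x_4 = e_4 is the standard basis vector with 1 in position 4.
<x_4, y> = y_4 = 7
As n -> infinity, <x_n, y> -> 0, confirming weak convergence of (x_n) to 0.

7


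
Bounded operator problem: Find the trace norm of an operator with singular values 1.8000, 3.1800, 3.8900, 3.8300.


The nuclear norm is the sum of all singular values.
||T||_1 = 1.8000 + 3.1800 + 3.8900 + 3.8300
= 12.7000

12.7000


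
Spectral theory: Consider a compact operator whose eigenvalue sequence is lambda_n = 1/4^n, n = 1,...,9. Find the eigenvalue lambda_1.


The eigenvalue formula gives lambda_1 = 1/4^1
= 1/4
= 0.2500

0.2500


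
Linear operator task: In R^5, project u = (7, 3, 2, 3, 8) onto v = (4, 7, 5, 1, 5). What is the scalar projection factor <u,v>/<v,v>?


Computing <u,v> = 7*4 + 3*7 + 2*5 + 3*1 + 8*5 = 102
Computing <v,v> = 4^2 + 7^2 + 5^2 + 1^2 + 5^2 = 116
Projection coefficient = 102/116 = 0.8793

0.8793


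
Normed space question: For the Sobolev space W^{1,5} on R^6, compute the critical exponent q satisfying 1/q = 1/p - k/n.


Using the Sobolev embedding formula: 1/q = 1/p - k/n
1/q = 1/5 - 1/6 = 1/30
q = 1/(1/30) = 30

30.0000


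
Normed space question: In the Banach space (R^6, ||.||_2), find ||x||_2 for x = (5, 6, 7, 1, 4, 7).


The l^2 norm = (sum |x_i|^2)^(1/2)
Sum of 2th powers = 25 + 36 + 49 + 1 + 16 + 49 = 176
||x||_2 = (176)^(1/2) = 13.2665

13.2665


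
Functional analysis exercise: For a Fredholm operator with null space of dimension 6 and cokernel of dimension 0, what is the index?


The Fredholm index is defined as ind(T) = dim(ker T) - dim(coker T)
= 6 - 0
= 6

6


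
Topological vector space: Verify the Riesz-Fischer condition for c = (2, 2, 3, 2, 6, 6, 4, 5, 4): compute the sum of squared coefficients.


sum |c_n|^2 = 2^2 + 2^2 + 3^2 + 2^2 + 6^2 + 6^2 + 4^2 + 5^2 + 4^2
= 4 + 4 + 9 + 4 + 36 + 36 + 16 + 25 + 16
= 150

150


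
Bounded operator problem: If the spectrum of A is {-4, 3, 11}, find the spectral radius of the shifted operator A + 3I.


Spectrum of A + 3I = {-1, 6, 14}
Spectral radius = max |lambda| over the shifted spectrum
= max(1, 6, 14) = 14

14


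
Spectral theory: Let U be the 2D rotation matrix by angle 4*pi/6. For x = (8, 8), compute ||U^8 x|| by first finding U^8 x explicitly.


U is a rotation by theta = 4*pi/6
U^8 = rotation by 8*theta = 32*pi/6 = 8*pi/6 (mod 2*pi)
cos(8*pi/6) = -0.5000, sin(8*pi/6) = -0.8660
U^8 x = (-0.5000 * 8 - -0.8660 * 8, -0.8660 * 8 + -0.5000 * 8)
= (2.9282, -10.9282)
||U^8 x|| = sqrt(2.9282^2 + (-10.9282)^2) = sqrt(128.0000) = 11.3137

11.3137


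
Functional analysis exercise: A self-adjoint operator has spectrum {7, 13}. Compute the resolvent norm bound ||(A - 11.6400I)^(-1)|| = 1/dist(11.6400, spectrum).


dist(11.6400, {7, 13}) = min(|11.6400 - 7|, |11.6400 - 13|)
= min(4.6400, 1.3600) = 1.3600
Resolvent bound = 1/1.3600 = 0.7353

0.7353


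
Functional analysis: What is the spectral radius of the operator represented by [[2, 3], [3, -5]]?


For a 2x2 matrix, eigenvalues satisfy lambda^2 - (trace)*lambda + det = 0
trace = 2 + -5 = -3
det = 2*-5 - 3*3 = -19
discriminant = (-3)^2 - 4*(-19) = 85
spectral radius = max |eigenvalue| = 6.1098

6.1098


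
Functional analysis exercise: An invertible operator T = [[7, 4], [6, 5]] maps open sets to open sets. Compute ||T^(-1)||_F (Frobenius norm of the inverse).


det(T) = 7*5 - 4*6 = 11
T^(-1) = (1/11) * [[5, -4], [-6, 7]] = [[0.4545, -0.3636], [-0.5455, 0.6364]]
||T^(-1)||_F^2 = 0.4545^2 + (-0.3636)^2 + (-0.5455)^2 + 0.6364^2 = 1.0413
||T^(-1)||_F = sqrt(1.0413) = 1.0205

1.0205


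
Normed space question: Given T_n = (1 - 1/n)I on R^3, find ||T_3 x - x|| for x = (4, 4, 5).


T_3 x - x = (1 - 1/3)x - x = -x/3
||x|| = sqrt(57) = 7.5498
||T_3 x - x|| = ||x||/3 = 7.5498/3 = 2.5166

2.5166


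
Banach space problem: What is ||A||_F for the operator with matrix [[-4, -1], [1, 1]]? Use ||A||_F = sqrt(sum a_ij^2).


||A||_F^2 = sum a_ij^2
= (-4)^2 + (-1)^2 + 1^2 + 1^2
= 16 + 1 + 1 + 1 = 19
||A||_F = sqrt(19) = 4.3589

4.3589


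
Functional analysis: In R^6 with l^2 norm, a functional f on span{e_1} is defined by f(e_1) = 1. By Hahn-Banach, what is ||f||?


The norm of f is given by ||f|| = sup_{||x||=1} |f(x)|.
On span{e_1}, ||e_1|| = 1, so ||f|| = |f(e_1)| / ||e_1||
= |1| / 1 = 1.0000

1.0000


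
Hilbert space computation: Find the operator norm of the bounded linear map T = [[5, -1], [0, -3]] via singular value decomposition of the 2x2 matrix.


A^T A = [[25, -5], [-5, 10]]
trace(A^T A) = 35, det(A^T A) = 225
discriminant = 35^2 - 4*225 = 325
Largest eigenvalue of A^T A = (trace + sqrt(disc))/2 = 26.5139
||T|| = sqrt(26.5139) = 5.1492

5.1492


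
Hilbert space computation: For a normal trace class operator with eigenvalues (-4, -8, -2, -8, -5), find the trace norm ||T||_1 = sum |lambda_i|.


For a normal operator, singular values equal |eigenvalues|.
Trace norm = sum |lambda_i| = 4 + 8 + 2 + 8 + 5
= 27

27


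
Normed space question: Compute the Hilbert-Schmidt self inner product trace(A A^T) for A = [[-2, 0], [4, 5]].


trace(A * A^T) = sum of squares of all entries
= (-2)^2 + 0^2 + 4^2 + 5^2
= 4 + 0 + 16 + 25
= 45

45


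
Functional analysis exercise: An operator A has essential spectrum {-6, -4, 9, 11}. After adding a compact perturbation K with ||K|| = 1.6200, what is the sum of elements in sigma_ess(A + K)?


By Weyl's theorem, the essential spectrum is invariant under compact perturbations.
sigma_ess(A + K) = sigma_ess(A) = {-6, -4, 9, 11}
Sum = -6 + -4 + 9 + 11 = 10

10


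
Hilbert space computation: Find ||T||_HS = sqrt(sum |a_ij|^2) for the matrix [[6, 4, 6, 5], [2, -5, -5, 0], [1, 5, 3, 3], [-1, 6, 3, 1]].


The Hilbert-Schmidt norm is sqrt(sum of squares of all entries).
Sum of squares = 6^2 + 4^2 + 6^2 + 5^2 + 2^2 + (-5)^2 + (-5)^2 + 0^2 + 1^2 + 5^2 + 3^2 + 3^2 + (-1)^2 + 6^2 + 3^2 + 1^2
= 36 + 16 + 36 + 25 + 4 + 25 + 25 + 0 + 1 + 25 + 9 + 9 + 1 + 36 + 9 + 1 = 258
||T||_HS = sqrt(258) = 16.0624

16.0624


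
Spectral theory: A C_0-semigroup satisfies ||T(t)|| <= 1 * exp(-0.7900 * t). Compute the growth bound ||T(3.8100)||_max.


||T(3.8100)|| <= 1 * exp(-0.7900 * 3.8100)
= 1 * exp(-3.0099)
= 1 * 0.0493
= 0.0493

0.0493


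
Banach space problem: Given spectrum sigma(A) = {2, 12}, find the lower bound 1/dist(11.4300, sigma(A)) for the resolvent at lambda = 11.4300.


dist(11.4300, {2, 12}) = min(|11.4300 - 2|, |11.4300 - 12|)
= min(9.4300, 0.5700) = 0.5700
Resolvent bound = 1/0.5700 = 1.7544

1.7544


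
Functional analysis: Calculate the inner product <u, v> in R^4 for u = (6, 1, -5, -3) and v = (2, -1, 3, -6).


Computing the standard inner product <u, v> = sum u_i * v_i
= 6*2 + 1*-1 + -5*3 + -3*-6
= 12 + -1 + -15 + 18
= 14

14


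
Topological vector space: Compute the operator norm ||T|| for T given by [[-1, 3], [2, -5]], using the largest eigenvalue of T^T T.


A^T A = [[5, -13], [-13, 34]]
trace(A^T A) = 39, det(A^T A) = 1
discriminant = 39^2 - 4*1 = 1517
Largest eigenvalue of A^T A = (trace + sqrt(disc))/2 = 38.9743
||T|| = sqrt(38.9743) = 6.2429

6.2429
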